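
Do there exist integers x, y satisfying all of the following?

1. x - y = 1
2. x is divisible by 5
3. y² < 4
Yes

Take x = 0, y = -1. Substituting into each constraint:
  (1) 0 + 1 = 1 ✓
  (2) 0 = 5 × 0, remainder 0 ✓
  (3) y² = (-1)² = 1, and 1 < 4 ✓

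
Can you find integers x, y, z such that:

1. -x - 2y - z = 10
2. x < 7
Yes

Take x = 0, y = -5, z = 0. Substituting into each constraint:
  (1) 0 - 2(-5) + 0 = 10 ✓
  (2) 0 < 7 ✓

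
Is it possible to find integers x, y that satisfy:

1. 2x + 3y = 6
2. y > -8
Yes

Take x = 3, y = 0. Substituting into each constraint:
  (1) 2(3) + 3(0) = 6 ✓
  (2) 0 > -8 ✓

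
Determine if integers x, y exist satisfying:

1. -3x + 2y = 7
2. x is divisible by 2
No

The full constraint system is jointly infeasible over the integers. Each constraint and what it forces:

  - -3x + 2y = 7: is a linear equation tying the variables together
  - x is divisible by 2: restricts x to multiples of 2

Modular obstruction: writing x = 2x', every remaining term of the linear equation is divisible by 2, so the left side is ≡ 0 (mod 2); but the right side 7 ≡ 1 (mod 2). No integers can satisfy it.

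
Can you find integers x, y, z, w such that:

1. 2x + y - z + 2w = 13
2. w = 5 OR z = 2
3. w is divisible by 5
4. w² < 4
Yes

Take x = 0, y = 15, z = 2, w = 0. Substituting into each constraint:
  (1) 2(0) + 15 + (-2) + 2(0) = 13 ✓
  (2) z = 2, target 2 ✓ (second branch holds)
  (3) 0 = 5 × 0, remainder 0 ✓
  (4) w² = (0)² = 0, and 0 < 4 ✓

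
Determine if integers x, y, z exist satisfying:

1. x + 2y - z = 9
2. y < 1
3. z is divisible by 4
Yes

Take x = 9, y = 0, z = 0. Substituting into each constraint:
  (1) 9 + 2(0) + 0 = 9 ✓
  (2) 0 < 1 ✓
  (3) 0 = 4 × 0, remainder 0 ✓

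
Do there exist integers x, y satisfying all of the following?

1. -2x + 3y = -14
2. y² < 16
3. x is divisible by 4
Yes

Take x = 4, y = -2. Substituting into each constraint:
  (1) -2(4) + 3(-2) = -14 ✓
  (2) y² = (-2)² = 4, and 4 < 16 ✓
  (3) 4 = 4 × 1, remainder 0 ✓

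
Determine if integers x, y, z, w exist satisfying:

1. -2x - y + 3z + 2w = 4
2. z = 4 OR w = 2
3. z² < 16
Yes

Take x = 0, y = 9, z = 3, w = 2. Substituting into each constraint:
  (1) -2(0) + (-9) + 3(3) + 2(2) = 4 ✓
  (2) w = 2, target 2 ✓ (second branch holds)
  (3) z² = (3)² = 9, and 9 < 16 ✓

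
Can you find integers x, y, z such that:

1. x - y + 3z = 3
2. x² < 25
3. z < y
Yes

Take x = 4, y = 1, z = 0. Substituting into each constraint:
  (1) 4 + (-1) + 3(0) = 3 ✓
  (2) x² = (4)² = 16, and 16 < 25 ✓
  (3) 0 < 1 ✓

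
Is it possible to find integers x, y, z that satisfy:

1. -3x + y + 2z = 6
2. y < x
Yes

Take x = 2, y = 0, z = 6. Substituting into each constraint:
  (1) -3(2) + 0 + 2(6) = 6 ✓
  (2) 0 < 2 ✓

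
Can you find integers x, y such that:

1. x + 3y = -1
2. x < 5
Yes

Take x = -1, y = 0. Substituting into each constraint:
  (1) (-1) + 3(0) = -1 ✓
  (2) -1 < 5 ✓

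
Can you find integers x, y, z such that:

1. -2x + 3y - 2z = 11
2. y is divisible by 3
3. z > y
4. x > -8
Yes

Take x = -7, y = 3, z = 6. Substituting into each constraint:
  (1) -2(-7) + 3(3) - 2(6) = 11 ✓
  (2) 3 = 3 × 1, remainder 0 ✓
  (3) 6 > 3 ✓
  (4) -7 > -8 ✓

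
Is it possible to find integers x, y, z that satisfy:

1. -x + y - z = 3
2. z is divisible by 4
Yes

Take x = 0, y = 3, z = 0. Substituting into each constraint:
  (1) 0 + 3 + 0 = 3 ✓
  (2) 0 = 4 × 0, remainder 0 ✓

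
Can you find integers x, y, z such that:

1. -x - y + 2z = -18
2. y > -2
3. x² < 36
Yes

Take x = 0, y = 0, z = -9. Substituting into each constraint:
  (1) 0 + 0 + 2(-9) = -18 ✓
  (2) 0 > -2 ✓
  (3) x² = (0)² = 0, and 0 < 36 ✓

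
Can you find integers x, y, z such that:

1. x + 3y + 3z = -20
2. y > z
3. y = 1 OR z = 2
Yes

Take x = -35, y = 3, z = 2. Substituting into each constraint:
  (1) (-35) + 3(3) + 3(2) = -20 ✓
  (2) 3 > 2 ✓
  (3) z = 2, target 2 ✓ (second branch holds)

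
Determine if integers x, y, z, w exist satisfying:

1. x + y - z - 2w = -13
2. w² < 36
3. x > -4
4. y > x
Yes

Take x = -1, y = 0, z = 12, w = 0. Substituting into each constraint:
  (1) (-1) + 0 + (-12) - 2(0) = -13 ✓
  (2) w² = (0)² = 0, and 0 < 36 ✓
  (3) -1 > -4 ✓
  (4) 0 > -1 ✓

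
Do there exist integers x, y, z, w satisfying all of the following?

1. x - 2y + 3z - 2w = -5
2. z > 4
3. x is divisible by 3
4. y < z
Yes

Take x = 0, y = 0, z = 5, w = 10. Substituting into each constraint:
  (1) 0 - 2(0) + 3(5) - 2(10) = -5 ✓
  (2) 5 > 4 ✓
  (3) 0 = 3 × 0, remainder 0 ✓
  (4) 0 < 5 ✓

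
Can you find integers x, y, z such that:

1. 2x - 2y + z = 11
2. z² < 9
Yes

Take x = 0, y = -5, z = 1. Substituting into each constraint:
  (1) 2(0) - 2(-5) + 1 = 11 ✓
  (2) z² = (1)² = 1, and 1 < 9 ✓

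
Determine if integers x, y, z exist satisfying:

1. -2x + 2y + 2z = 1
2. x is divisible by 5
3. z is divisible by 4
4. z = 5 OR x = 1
No

Even the single constraint (-2x + 2y + 2z = 1) is infeasible over the integers.

  - -2x + 2y + 2z = 1: every term on the left is divisible by 2, so the LHS ≡ 0 (mod 2), but the RHS 1 is not — no integer solution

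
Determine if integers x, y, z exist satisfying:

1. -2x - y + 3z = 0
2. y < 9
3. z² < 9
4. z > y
Yes

Take x = 3, y = 0, z = 2. Substituting into each constraint:
  (1) -2(3) + 0 + 3(2) = 0 ✓
  (2) 0 < 9 ✓
  (3) z² = (2)² = 4, and 4 < 9 ✓
  (4) 2 > 0 ✓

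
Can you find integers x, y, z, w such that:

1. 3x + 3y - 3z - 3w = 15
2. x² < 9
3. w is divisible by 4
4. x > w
Yes

Take x = 1, y = 0, z = -4, w = 0. Substituting into each constraint:
  (1) 3(1) + 3(0) - 3(-4) - 3(0) = 15 ✓
  (2) x² = (1)² = 1, and 1 < 9 ✓
  (3) 0 = 4 × 0, remainder 0 ✓
  (4) 1 > 0 ✓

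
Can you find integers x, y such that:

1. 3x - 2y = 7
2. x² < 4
Yes

Take x = 1, y = -2. Substituting into each constraint:
  (1) 3(1) - 2(-2) = 7 ✓
  (2) x² = (1)² = 1, and 1 < 4 ✓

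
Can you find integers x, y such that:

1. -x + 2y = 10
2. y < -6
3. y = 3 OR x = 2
No

The full constraint system is jointly infeasible over the integers. Each constraint and what it forces:

  - -x + 2y = 10: is a linear equation tying the variables together
  - y < -6: bounds one variable relative to a constant
  - y = 3 OR x = 2: forces a choice: either y = 3 or x = 2

Split on the disjunction (y = 3 OR x = 2):
  • If y = 3: this contradicts the bound y ≤ -7.
  • If x = 2: the equation forces y = 6, which contradicts the bound y ≤ -7.
Both branches are infeasible, so the system has no integer solution.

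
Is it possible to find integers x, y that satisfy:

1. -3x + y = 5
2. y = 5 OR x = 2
Yes

Take x = 0, y = 5. Substituting into each constraint:
  (1) -3(0) + 5 = 5 ✓
  (2) y = 5, target 5 ✓ (first branch holds)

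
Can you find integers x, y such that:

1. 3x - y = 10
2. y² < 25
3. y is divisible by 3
No

A contradictory subset is {3x - y = 10, y is divisible by 3}. No integer assignment can satisfy these jointly:

  - 3x - y = 10: is a linear equation tying the variables together
  - y is divisible by 3: restricts y to multiples of 3

Modular obstruction: writing y = 3y', every remaining term of the linear equation is divisible by 3, so the left side is ≡ 0 (mod 3); but the right side 10 ≡ 1 (mod 3). No integers can satisfy it.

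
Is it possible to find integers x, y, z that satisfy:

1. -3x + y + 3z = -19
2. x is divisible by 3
Yes

Take x = 0, y = -19, z = 0. Substituting into each constraint:
  (1) -3(0) + (-19) + 3(0) = -19 ✓
  (2) 0 = 3 × 0, remainder 0 ✓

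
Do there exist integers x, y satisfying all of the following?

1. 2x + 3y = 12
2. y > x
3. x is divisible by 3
Yes

Take x = 0, y = 4. Substituting into each constraint:
  (1) 2(0) + 3(4) = 12 ✓
  (2) 4 > 0 ✓
  (3) 0 = 3 × 0, remainder 0 ✓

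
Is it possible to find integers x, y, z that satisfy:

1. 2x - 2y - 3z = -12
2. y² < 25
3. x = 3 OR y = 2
Yes

Take x = -4, y = 2, z = 0. Substituting into each constraint:
  (1) 2(-4) - 2(2) - 3(0) = -12 ✓
  (2) y² = (2)² = 4, and 4 < 25 ✓
  (3) y = 2, target 2 ✓ (second branch holds)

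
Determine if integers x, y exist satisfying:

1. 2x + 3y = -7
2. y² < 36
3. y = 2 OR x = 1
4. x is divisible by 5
No

A contradictory subset is {2x + 3y = -7, y = 2 OR x = 1, x is divisible by 5}. No integer assignment can satisfy these jointly:

  - 2x + 3y = -7: is a linear equation tying the variables together
  - y = 2 OR x = 1: forces a choice: either y = 2 or x = 1
  - x is divisible by 5: restricts x to multiples of 5

Split on the disjunction (y = 2 OR x = 1):
  • If y = 2: with y = 2, writing x = 5x', every remaining term of the linear equation is divisible by 10, so the left side is ≡ 0 (mod 10); but the right side -13 ≡ 7 (mod 10). No integers can satisfy it.
  • If x = 1: this contradicts the divisibility constraint — 1 is not a multiple of 5.
Both branches are infeasible, so the system has no integer solution.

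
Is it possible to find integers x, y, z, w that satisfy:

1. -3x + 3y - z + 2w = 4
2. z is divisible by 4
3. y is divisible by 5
Yes

Take x = 0, y = 0, z = 0, w = 2. Substituting into each constraint:
  (1) -3(0) + 3(0) + 0 + 2(2) = 4 ✓
  (2) 0 = 4 × 0, remainder 0 ✓
  (3) 0 = 5 × 0, remainder 0 ✓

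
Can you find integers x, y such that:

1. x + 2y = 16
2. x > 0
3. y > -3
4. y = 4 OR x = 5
Yes

Take x = 8, y = 4. Substituting into each constraint:
  (1) 8 + 2(4) = 16 ✓
  (2) 8 > 0 ✓
  (3) 4 > -3 ✓
  (4) y = 4, target 4 ✓ (first branch holds)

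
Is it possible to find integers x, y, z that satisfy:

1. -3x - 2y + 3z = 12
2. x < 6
Yes

Take x = 0, y = 0, z = 4. Substituting into each constraint:
  (1) -3(0) - 2(0) + 3(4) = 12 ✓
  (2) 0 < 6 ✓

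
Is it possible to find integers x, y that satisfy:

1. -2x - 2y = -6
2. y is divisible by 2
Yes

Take x = 3, y = 0. Substituting into each constraint:
  (1) -2(3) - 2(0) = -6 ✓
  (2) 0 = 2 × 0, remainder 0 ✓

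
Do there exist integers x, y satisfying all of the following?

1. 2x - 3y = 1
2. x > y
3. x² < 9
Yes

Take x = 2, y = 1. Substituting into each constraint:
  (1) 2(2) - 3(1) = 1 ✓
  (2) 2 > 1 ✓
  (3) x² = (2)² = 4, and 4 < 9 ✓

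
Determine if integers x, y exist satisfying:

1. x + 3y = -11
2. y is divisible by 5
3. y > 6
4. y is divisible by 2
Yes

Take x = -41, y = 10. Substituting into each constraint:
  (1) (-41) + 3(10) = -11 ✓
  (2) 10 = 5 × 2, remainder 0 ✓
  (3) 10 > 6 ✓
  (4) 10 = 2 × 5, remainder 0 ✓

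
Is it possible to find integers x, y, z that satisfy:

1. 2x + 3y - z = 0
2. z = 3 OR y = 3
Yes

Take x = -2, y = 3, z = 5. Substituting into each constraint:
  (1) 2(-2) + 3(3) + (-5) = 0 ✓
  (2) y = 3, target 3 ✓ (second branch holds)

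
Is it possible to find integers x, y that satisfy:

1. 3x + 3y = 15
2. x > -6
Yes

Take x = 5, y = 0. Substituting into each constraint:
  (1) 3(5) + 3(0) = 15 ✓
  (2) 5 > -6 ✓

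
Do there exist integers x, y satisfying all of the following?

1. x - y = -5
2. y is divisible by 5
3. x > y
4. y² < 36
No

A contradictory subset is {x - y = -5, x > y}. No integer assignment can satisfy these jointly:

  - x - y = -5: is a linear equation tying the variables together
  - x > y: bounds one variable relative to another variable

From the equation, x − y = -5, i.e. x − y = -5; but x > y requires x − y ≥ 1. Contradiction.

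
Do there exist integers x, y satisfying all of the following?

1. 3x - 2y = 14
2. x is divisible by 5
Yes

Take x = 0, y = -7. Substituting into each constraint:
  (1) 3(0) - 2(-7) = 14 ✓
  (2) 0 = 5 × 0, remainder 0 ✓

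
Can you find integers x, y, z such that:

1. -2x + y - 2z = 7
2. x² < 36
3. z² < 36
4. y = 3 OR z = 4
Yes

Take x = -2, y = 3, z = 0. Substituting into each constraint:
  (1) -2(-2) + 3 - 2(0) = 7 ✓
  (2) x² = (-2)² = 4, and 4 < 36 ✓
  (3) z² = (0)² = 0, and 0 < 36 ✓
  (4) y = 3, target 3 ✓ (first branch holds)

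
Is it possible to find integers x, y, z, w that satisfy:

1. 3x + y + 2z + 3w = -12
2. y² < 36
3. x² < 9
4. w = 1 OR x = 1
Yes

Take x = 1, y = -1, z = -7, w = 0. Substituting into each constraint:
  (1) 3(1) + (-1) + 2(-7) + 3(0) = -12 ✓
  (2) y² = (-1)² = 1, and 1 < 36 ✓
  (3) x² = (1)² = 1, and 1 < 9 ✓
  (4) x = 1, target 1 ✓ (second branch holds)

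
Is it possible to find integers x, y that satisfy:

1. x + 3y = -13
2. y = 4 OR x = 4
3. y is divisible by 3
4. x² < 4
No

A contradictory subset is {y = 4 OR x = 4, y is divisible by 3, x² < 4}. No integer assignment can satisfy these jointly:

  - y = 4 OR x = 4: forces a choice: either y = 4 or x = 4
  - y is divisible by 3: restricts y to multiples of 3
  - x² < 4: restricts x to |x| ≤ 1

Split on the disjunction (y = 4 OR x = 4):
  • If y = 4: this contradicts the divisibility constraint — 4 is not a multiple of 3.
  • If x = 4: this contradicts x² < 4, which requires |x| ≤ 1.
Both branches are infeasible, so the system has no integer solution.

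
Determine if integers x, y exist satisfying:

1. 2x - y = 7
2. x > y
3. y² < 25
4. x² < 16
Yes

Take x = 3, y = -1. Substituting into each constraint:
  (1) 2(3) + 1 = 7 ✓
  (2) 3 > -1 ✓
  (3) y² = (-1)² = 1, and 1 < 25 ✓
  (4) x² = (3)² = 9, and 9 < 16 ✓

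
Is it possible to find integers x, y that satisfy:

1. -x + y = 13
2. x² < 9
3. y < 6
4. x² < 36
No

A contradictory subset is {-x + y = 13, x² < 9, y < 6}. No integer assignment can satisfy these jointly:

  - -x + y = 13: is a linear equation tying the variables together
  - x² < 9: restricts x to |x| ≤ 2
  - y < 6: bounds one variable relative to a constant

Range argument: with x ∈ [-2, 2], y ∈ [−∞, 5], the left side of the equation is at most 7, but the right side is 13 > 7. No integer solution exists.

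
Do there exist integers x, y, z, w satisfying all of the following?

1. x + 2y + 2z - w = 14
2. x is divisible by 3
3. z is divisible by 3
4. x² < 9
Yes

Take x = 0, y = 7, z = 0, w = 0. Substituting into each constraint:
  (1) 0 + 2(7) + 2(0) + 0 = 14 ✓
  (2) 0 = 3 × 0, remainder 0 ✓
  (3) 0 = 3 × 0, remainder 0 ✓
  (4) x² = (0)² = 0, and 0 < 9 ✓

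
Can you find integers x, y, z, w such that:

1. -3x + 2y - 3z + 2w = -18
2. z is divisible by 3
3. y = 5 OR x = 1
Yes

Take x = 1, y = -5, z = -3, w = -7. Substituting into each constraint:
  (1) -3(1) + 2(-5) - 3(-3) + 2(-7) = -18 ✓
  (2) -3 = 3 × -1, remainder 0 ✓
  (3) x = 1, target 1 ✓ (second branch holds)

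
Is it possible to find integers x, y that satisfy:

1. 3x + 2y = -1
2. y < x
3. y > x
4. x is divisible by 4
No

A contradictory subset is {y < x, y > x}. No integer assignment can satisfy these jointly:

  - y < x: bounds one variable relative to another variable
  - y > x: bounds one variable relative to another variable

Direct contradiction: x > y and y > x cannot both hold.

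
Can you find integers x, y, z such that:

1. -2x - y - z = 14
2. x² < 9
Yes

Take x = 0, y = 0, z = -14. Substituting into each constraint:
  (1) -2(0) + 0 + 14 = 14 ✓
  (2) x² = (0)² = 0, and 0 < 9 ✓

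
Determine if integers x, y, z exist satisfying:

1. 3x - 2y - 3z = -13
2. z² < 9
Yes

Take x = -3, y = 2, z = 0. Substituting into each constraint:
  (1) 3(-3) - 2(2) - 3(0) = -13 ✓
  (2) z² = (0)² = 0, and 0 < 9 ✓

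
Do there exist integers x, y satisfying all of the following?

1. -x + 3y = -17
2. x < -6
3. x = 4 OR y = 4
No

The full constraint system is jointly infeasible over the integers. Each constraint and what it forces:

  - -x + 3y = -17: is a linear equation tying the variables together
  - x < -6: bounds one variable relative to a constant
  - x = 4 OR y = 4: forces a choice: either x = 4 or y = 4

Split on the disjunction (x = 4 OR y = 4):
  • If x = 4: this contradicts the bound x ≤ -7.
  • If y = 4: the equation forces x = 29, which contradicts the bound x ≤ -7.
Both branches are infeasible, so the system has no integer solution.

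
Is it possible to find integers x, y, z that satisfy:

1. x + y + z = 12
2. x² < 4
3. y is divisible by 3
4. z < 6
Yes

Take x = 1, y = 6, z = 5. Substituting into each constraint:
  (1) 1 + 6 + 5 = 12 ✓
  (2) x² = (1)² = 1, and 1 < 4 ✓
  (3) 6 = 3 × 2, remainder 0 ✓
  (4) 5 < 6 ✓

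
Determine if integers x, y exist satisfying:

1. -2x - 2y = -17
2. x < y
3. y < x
No

Even the single constraint (-2x - 2y = -17) is infeasible over the integers.

  - -2x - 2y = -17: every term on the left is divisible by 2, so the LHS ≡ 0 (mod 2), but the RHS -17 is not — no integer solution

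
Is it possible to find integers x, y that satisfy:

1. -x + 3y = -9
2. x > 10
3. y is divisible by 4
Yes

Take x = 21, y = 4. Substituting into each constraint:
  (1) (-21) + 3(4) = -9 ✓
  (2) 21 > 10 ✓
  (3) 4 = 4 × 1, remainder 0 ✓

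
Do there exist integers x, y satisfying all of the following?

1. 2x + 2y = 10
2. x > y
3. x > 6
Yes

Take x = 7, y = -2. Substituting into each constraint:
  (1) 2(7) + 2(-2) = 10 ✓
  (2) 7 > -2 ✓
  (3) 7 > 6 ✓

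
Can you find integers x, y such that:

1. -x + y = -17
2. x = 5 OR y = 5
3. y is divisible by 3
Yes

Take x = 5, y = -12. Substituting into each constraint:
  (1) (-5) + (-12) = -17 ✓
  (2) x = 5, target 5 ✓ (first branch holds)
  (3) -12 = 3 × -4, remainder 0 ✓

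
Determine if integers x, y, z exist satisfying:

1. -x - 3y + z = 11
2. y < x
Yes

Take x = 0, y = -1, z = 8. Substituting into each constraint:
  (1) 0 - 3(-1) + 8 = 11 ✓
  (2) -1 < 0 ✓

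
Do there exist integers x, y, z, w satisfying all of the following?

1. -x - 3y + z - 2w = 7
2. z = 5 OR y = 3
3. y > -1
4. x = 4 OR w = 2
Yes

Take x = -6, y = 0, z = 5, w = 2. Substituting into each constraint:
  (1) 6 - 3(0) + 5 - 2(2) = 7 ✓
  (2) z = 5, target 5 ✓ (first branch holds)
  (3) 0 > -1 ✓
  (4) w = 2, target 2 ✓ (second branch holds)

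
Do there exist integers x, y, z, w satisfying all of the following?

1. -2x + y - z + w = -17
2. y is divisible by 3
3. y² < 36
Yes

Take x = 8, y = 0, z = 1, w = 0. Substituting into each constraint:
  (1) -2(8) + 0 + (-1) + 0 = -17 ✓
  (2) 0 = 3 × 0, remainder 0 ✓
  (3) y² = (0)² = 0, and 0 < 36 ✓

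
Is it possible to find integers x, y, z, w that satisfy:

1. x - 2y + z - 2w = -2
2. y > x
Yes

Take x = -1, y = 0, z = -1, w = 0. Substituting into each constraint:
  (1) (-1) - 2(0) + (-1) - 2(0) = -2 ✓
  (2) 0 > -1 ✓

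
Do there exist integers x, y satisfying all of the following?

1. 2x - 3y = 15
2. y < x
Yes

Take x = -12, y = -13. Substituting into each constraint:
  (1) 2(-12) - 3(-13) = 15 ✓
  (2) -13 < -12 ✓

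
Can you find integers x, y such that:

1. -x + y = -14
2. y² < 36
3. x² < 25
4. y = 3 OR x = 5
No

A contradictory subset is {-x + y = -14, x² < 25, y = 3 OR x = 5}. No integer assignment can satisfy these jointly:

  - -x + y = -14: is a linear equation tying the variables together
  - x² < 25: restricts x to |x| ≤ 4
  - y = 3 OR x = 5: forces a choice: either y = 3 or x = 5

Split on the disjunction (y = 3 OR x = 5):
  • If y = 3: the equation forces x = 17, but x² < 25 requires |x| ≤ 4.
  • If x = 5: this contradicts x² < 25, which requires |x| ≤ 4.
Both branches are infeasible, so the system has no integer solution.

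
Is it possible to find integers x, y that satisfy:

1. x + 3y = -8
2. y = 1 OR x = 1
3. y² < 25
Yes

Take x = -11, y = 1. Substituting into each constraint:
  (1) (-11) + 3(1) = -8 ✓
  (2) y = 1, target 1 ✓ (first branch holds)
  (3) y² = (1)² = 1, and 1 < 25 ✓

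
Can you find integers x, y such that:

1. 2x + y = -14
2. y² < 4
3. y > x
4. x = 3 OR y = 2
No

The full constraint system is jointly infeasible over the integers. Each constraint and what it forces:

  - 2x + y = -14: is a linear equation tying the variables together
  - y² < 4: restricts y to |y| ≤ 1
  - y > x: bounds one variable relative to another variable
  - x = 3 OR y = 2: forces a choice: either x = 3 or y = 2

Split on the disjunction (x = 3 OR y = 2):
  • If x = 3: the equation forces y = -20, but y² < 4 requires |y| ≤ 1.
  • If y = 2: this contradicts y² < 4, which requires |y| ≤ 1.
Both branches are infeasible, so the system has no integer solution.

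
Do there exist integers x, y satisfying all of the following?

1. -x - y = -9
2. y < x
Yes

Take x = 5, y = 4. Substituting into each constraint:
  (1) (-5) + (-4) = -9 ✓
  (2) 4 < 5 ✓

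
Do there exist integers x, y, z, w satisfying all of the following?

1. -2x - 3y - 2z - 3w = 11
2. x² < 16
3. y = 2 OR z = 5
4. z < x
Yes

Take x = 3, y = 2, z = 2, w = -9. Substituting into each constraint:
  (1) -2(3) - 3(2) - 2(2) - 3(-9) = 11 ✓
  (2) x² = (3)² = 9, and 9 < 16 ✓
  (3) y = 2, target 2 ✓ (first branch holds)
  (4) 2 < 3 ✓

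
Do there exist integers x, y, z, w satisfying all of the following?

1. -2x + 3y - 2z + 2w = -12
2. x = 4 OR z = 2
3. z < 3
Yes

Take x = 4, y = 0, z = 2, w = 0. Substituting into each constraint:
  (1) -2(4) + 3(0) - 2(2) + 2(0) = -12 ✓
  (2) x = 4, target 4 ✓ (first branch holds)
  (3) 2 < 3 ✓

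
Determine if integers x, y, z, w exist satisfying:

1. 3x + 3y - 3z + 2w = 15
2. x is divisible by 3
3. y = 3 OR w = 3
Yes

Take x = 0, y = 3, z = -2, w = 0. Substituting into each constraint:
  (1) 3(0) + 3(3) - 3(-2) + 2(0) = 15 ✓
  (2) 0 = 3 × 0, remainder 0 ✓
  (3) y = 3, target 3 ✓ (first branch holds)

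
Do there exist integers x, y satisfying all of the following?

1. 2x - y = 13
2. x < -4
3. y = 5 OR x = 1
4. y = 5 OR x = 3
No

A contradictory subset is {2x - y = 13, x < -4, y = 5 OR x = 3}. No integer assignment can satisfy these jointly:

  - 2x - y = 13: is a linear equation tying the variables together
  - x < -4: bounds one variable relative to a constant
  - y = 5 OR x = 3: forces a choice: either y = 5 or x = 3

Split on the disjunction (y = 5 OR x = 3):
  • If y = 5: the equation forces x = 9, which contradicts the bound x ≤ -5.
  • If x = 3: this contradicts the bound x ≤ -5.
Both branches are infeasible, so the system has no integer solution.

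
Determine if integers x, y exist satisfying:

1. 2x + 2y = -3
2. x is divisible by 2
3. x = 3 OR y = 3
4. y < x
No

Even the single constraint (2x + 2y = -3) is infeasible over the integers.

  - 2x + 2y = -3: every term on the left is divisible by 2, so the LHS ≡ 0 (mod 2), but the RHS -3 is not — no integer solution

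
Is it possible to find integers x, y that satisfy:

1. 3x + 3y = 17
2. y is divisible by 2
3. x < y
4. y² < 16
No

Even the single constraint (3x + 3y = 17) is infeasible over the integers.

  - 3x + 3y = 17: every term on the left is divisible by 3, so the LHS ≡ 0 (mod 3), but the RHS 17 is not — no integer solution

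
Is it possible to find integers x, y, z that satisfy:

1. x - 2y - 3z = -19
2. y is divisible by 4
Yes

Take x = -19, y = 0, z = 0. Substituting into each constraint:
  (1) (-19) - 2(0) - 3(0) = -19 ✓
  (2) 0 = 4 × 0, remainder 0 ✓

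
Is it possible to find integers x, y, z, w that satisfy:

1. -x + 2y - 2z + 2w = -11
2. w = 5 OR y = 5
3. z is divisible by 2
Yes

Take x = 21, y = 0, z = 0, w = 5. Substituting into each constraint:
  (1) (-21) + 2(0) - 2(0) + 2(5) = -11 ✓
  (2) w = 5, target 5 ✓ (first branch holds)
  (3) 0 = 2 × 0, remainder 0 ✓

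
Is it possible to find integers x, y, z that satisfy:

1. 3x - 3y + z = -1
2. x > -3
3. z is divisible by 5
Yes

Take x = -1, y = 1, z = 5. Substituting into each constraint:
  (1) 3(-1) - 3(1) + 5 = -1 ✓
  (2) -1 > -3 ✓
  (3) 5 = 5 × 1, remainder 0 ✓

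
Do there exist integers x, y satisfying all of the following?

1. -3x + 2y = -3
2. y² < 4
Yes

Take x = 1, y = 0. Substituting into each constraint:
  (1) -3(1) + 2(0) = -3 ✓
  (2) y² = (0)² = 0, and 0 < 4 ✓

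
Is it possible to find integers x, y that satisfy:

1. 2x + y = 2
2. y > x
Yes

Take x = 0, y = 2. Substituting into each constraint:
  (1) 2(0) + 2 = 2 ✓
  (2) 2 > 0 ✓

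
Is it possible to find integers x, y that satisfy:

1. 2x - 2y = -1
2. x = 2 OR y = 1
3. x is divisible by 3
No

Even the single constraint (2x - 2y = -1) is infeasible over the integers.

  - 2x - 2y = -1: every term on the left is divisible by 2, so the LHS ≡ 0 (mod 2), but the RHS -1 is not — no integer solution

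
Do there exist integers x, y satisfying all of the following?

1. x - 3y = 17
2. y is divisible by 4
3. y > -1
Yes

Take x = 17, y = 0. Substituting into each constraint:
  (1) 17 - 3(0) = 17 ✓
  (2) 0 = 4 × 0, remainder 0 ✓
  (3) 0 > -1 ✓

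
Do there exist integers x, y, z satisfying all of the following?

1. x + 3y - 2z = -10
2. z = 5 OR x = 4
Yes

Take x = 0, y = 0, z = 5. Substituting into each constraint:
  (1) 0 + 3(0) - 2(5) = -10 ✓
  (2) z = 5, target 5 ✓ (first branch holds)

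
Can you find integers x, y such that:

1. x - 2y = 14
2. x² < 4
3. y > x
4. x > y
No

A contradictory subset is {y > x, x > y}. No integer assignment can satisfy these jointly:

  - y > x: bounds one variable relative to another variable
  - x > y: bounds one variable relative to another variable

Direct contradiction: y > x and x > y cannot both hold.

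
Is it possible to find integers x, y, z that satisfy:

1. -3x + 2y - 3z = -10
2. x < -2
Yes

Take x = -3, y = 1, z = 7. Substituting into each constraint:
  (1) -3(-3) + 2(1) - 3(7) = -10 ✓
  (2) -3 < -2 ✓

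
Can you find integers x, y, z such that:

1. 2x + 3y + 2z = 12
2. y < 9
Yes

Take x = 0, y = 4, z = 0. Substituting into each constraint:
  (1) 2(0) + 3(4) + 2(0) = 12 ✓
  (2) 4 < 9 ✓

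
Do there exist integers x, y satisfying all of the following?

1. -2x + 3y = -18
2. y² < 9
Yes

Take x = 9, y = 0. Substituting into each constraint:
  (1) -2(9) + 3(0) = -18 ✓
  (2) y² = (0)² = 0, and 0 < 9 ✓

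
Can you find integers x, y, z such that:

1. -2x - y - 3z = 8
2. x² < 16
Yes

Take x = 0, y = 1, z = -3. Substituting into each constraint:
  (1) -2(0) + (-1) - 3(-3) = 8 ✓
  (2) x² = (0)² = 0, and 0 < 16 ✓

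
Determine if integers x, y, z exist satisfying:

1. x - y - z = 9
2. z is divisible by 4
Yes

Take x = 0, y = -9, z = 0. Substituting into each constraint:
  (1) 0 + 9 + 0 = 9 ✓
  (2) 0 = 4 × 0, remainder 0 ✓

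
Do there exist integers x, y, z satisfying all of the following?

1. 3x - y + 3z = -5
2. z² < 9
Yes

Take x = 0, y = 5, z = 0. Substituting into each constraint:
  (1) 3(0) + (-5) + 3(0) = -5 ✓
  (2) z² = (0)² = 0, and 0 < 9 ✓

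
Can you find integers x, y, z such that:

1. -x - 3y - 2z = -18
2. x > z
Yes

Take x = 3, y = 5, z = 0. Substituting into each constraint:
  (1) (-3) - 3(5) - 2(0) = -18 ✓
  (2) 3 > 0 ✓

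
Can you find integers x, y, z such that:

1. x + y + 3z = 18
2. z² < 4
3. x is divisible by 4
Yes

Take x = 0, y = 15, z = 1. Substituting into each constraint:
  (1) 0 + 15 + 3(1) = 18 ✓
  (2) z² = (1)² = 1, and 1 < 4 ✓
  (3) 0 = 4 × 0, remainder 0 ✓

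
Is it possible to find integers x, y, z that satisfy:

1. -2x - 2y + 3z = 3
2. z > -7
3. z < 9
Yes

Take x = 0, y = 0, z = 1. Substituting into each constraint:
  (1) -2(0) - 2(0) + 3(1) = 3 ✓
  (2) 1 > -7 ✓
  (3) 1 < 9 ✓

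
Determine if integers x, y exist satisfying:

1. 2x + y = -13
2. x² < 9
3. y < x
Yes

Take x = 0, y = -13. Substituting into each constraint:
  (1) 2(0) + (-13) = -13 ✓
  (2) x² = (0)² = 0, and 0 < 9 ✓
  (3) -13 < 0 ✓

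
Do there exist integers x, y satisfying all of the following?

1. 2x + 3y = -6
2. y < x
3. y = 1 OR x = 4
No

The full constraint system is jointly infeasible over the integers. Each constraint and what it forces:

  - 2x + 3y = -6: is a linear equation tying the variables together
  - y < x: bounds one variable relative to another variable
  - y = 1 OR x = 4: forces a choice: either y = 1 or x = 4

Split on the disjunction (y = 1 OR x = 4):
  • If y = 1: with y = 1, every remaining term of the linear equation is divisible by 2, so the left side is ≡ 0 (mod 2); but the right side -9 ≡ 1 (mod 2). No integers can satisfy it.
  • If x = 4: with x = 4, every remaining term of the linear equation is divisible by 3, so the left side is ≡ 0 (mod 3); but the right side -14 ≡ 1 (mod 3). No integers can satisfy it.
Both branches are infeasible, so the system has no integer solution.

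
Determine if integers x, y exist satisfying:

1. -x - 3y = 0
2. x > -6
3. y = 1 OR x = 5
Yes

Take x = -3, y = 1. Substituting into each constraint:
  (1) 3 - 3(1) = 0 ✓
  (2) -3 > -6 ✓
  (3) y = 1, target 1 ✓ (first branch holds)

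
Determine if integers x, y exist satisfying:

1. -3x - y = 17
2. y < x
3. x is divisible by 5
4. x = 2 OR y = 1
No

The full constraint system is jointly infeasible over the integers. Each constraint and what it forces:

  - -3x - y = 17: is a linear equation tying the variables together
  - y < x: bounds one variable relative to another variable
  - x is divisible by 5: restricts x to multiples of 5
  - x = 2 OR y = 1: forces a choice: either x = 2 or y = 1

Split on the disjunction (x = 2 OR y = 1):
  • If x = 2: this contradicts the divisibility constraint — 2 is not a multiple of 5.
  • If y = 1: with y = 1, writing x = 5x', every remaining term of the linear equation is divisible by 15, so the left side is ≡ 0 (mod 15); but the right side 18 ≡ 3 (mod 15). No integers can satisfy it.
Both branches are infeasible, so the system has no integer solution.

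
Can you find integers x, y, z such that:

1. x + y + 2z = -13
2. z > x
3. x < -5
Yes

Take x = -6, y = -7, z = 0. Substituting into each constraint:
  (1) (-6) + (-7) + 2(0) = -13 ✓
  (2) 0 > -6 ✓
  (3) -6 < -5 ✓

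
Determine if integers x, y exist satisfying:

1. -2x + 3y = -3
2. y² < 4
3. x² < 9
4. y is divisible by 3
No

The full constraint system is jointly infeasible over the integers. Each constraint and what it forces:

  - -2x + 3y = -3: is a linear equation tying the variables together
  - y² < 4: restricts y to |y| ≤ 1
  - x² < 9: restricts x to |x| ≤ 2
  - y is divisible by 3: restricts y to multiples of 3

The quadratic bounds confine the variables to a finite set (x ∈ {-2, …, 2}, y ∈ {-1, …, 1}); checking each of the 15 combinations against the remaining constraints yields no solution.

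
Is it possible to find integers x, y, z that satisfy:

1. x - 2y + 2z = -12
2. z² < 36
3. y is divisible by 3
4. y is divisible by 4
Yes

Take x = -12, y = 0, z = 0. Substituting into each constraint:
  (1) (-12) - 2(0) + 2(0) = -12 ✓
  (2) z² = (0)² = 0, and 0 < 36 ✓
  (3) 0 = 3 × 0, remainder 0 ✓
  (4) 0 = 4 × 0, remainder 0 ✓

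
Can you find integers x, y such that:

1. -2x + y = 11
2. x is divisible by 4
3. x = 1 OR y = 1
No

The full constraint system is jointly infeasible over the integers. Each constraint and what it forces:

  - -2x + y = 11: is a linear equation tying the variables together
  - x is divisible by 4: restricts x to multiples of 4
  - x = 1 OR y = 1: forces a choice: either x = 1 or y = 1

Split on the disjunction (x = 1 OR y = 1):
  • If x = 1: this contradicts the divisibility constraint — 1 is not a multiple of 4.
  • If y = 1: with y = 1, writing x = 4x', every remaining term of the linear equation is divisible by 8, so the left side is ≡ 0 (mod 8); but the right side 10 ≡ 2 (mod 8). No integers can satisfy it.
Both branches are infeasible, so the system has no integer solution.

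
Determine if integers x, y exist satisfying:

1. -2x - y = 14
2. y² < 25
Yes

Take x = -7, y = 0. Substituting into each constraint:
  (1) -2(-7) + 0 = 14 ✓
  (2) y² = (0)² = 0, and 0 < 25 ✓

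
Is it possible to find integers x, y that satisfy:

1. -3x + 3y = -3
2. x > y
Yes

Take x = 1, y = 0. Substituting into each constraint:
  (1) -3(1) + 3(0) = -3 ✓
  (2) 1 > 0 ✓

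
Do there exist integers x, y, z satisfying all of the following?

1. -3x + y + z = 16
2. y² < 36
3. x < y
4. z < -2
Yes

Take x = -7, y = 0, z = -5. Substituting into each constraint:
  (1) -3(-7) + 0 + (-5) = 16 ✓
  (2) y² = (0)² = 0, and 0 < 36 ✓
  (3) -7 < 0 ✓
  (4) -5 < -2 ✓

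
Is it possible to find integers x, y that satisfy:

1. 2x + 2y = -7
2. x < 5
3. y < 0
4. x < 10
No

Even the single constraint (2x + 2y = -7) is infeasible over the integers.

  - 2x + 2y = -7: every term on the left is divisible by 2, so the LHS ≡ 0 (mod 2), but the RHS -7 is not — no integer solution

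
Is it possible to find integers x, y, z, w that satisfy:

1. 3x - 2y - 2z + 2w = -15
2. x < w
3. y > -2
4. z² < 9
Yes

Take x = 1, y = 11, z = 0, w = 2. Substituting into each constraint:
  (1) 3(1) - 2(11) - 2(0) + 2(2) = -15 ✓
  (2) 1 < 2 ✓
  (3) 11 > -2 ✓
  (4) z² = (0)² = 0, and 0 < 9 ✓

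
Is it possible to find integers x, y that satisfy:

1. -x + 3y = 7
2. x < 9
Yes

Take x = 2, y = 3. Substituting into each constraint:
  (1) (-2) + 3(3) = 7 ✓
  (2) 2 < 9 ✓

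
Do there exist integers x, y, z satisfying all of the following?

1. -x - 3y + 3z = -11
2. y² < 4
Yes

Take x = 2, y = 0, z = -3. Substituting into each constraint:
  (1) (-2) - 3(0) + 3(-3) = -11 ✓
  (2) y² = (0)² = 0, and 0 < 4 ✓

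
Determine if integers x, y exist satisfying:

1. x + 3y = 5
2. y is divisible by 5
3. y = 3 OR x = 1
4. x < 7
No

A contradictory subset is {x + 3y = 5, y is divisible by 5, y = 3 OR x = 1}. No integer assignment can satisfy these jointly:

  - x + 3y = 5: is a linear equation tying the variables together
  - y is divisible by 5: restricts y to multiples of 5
  - y = 3 OR x = 1: forces a choice: either y = 3 or x = 1

Split on the disjunction (y = 3 OR x = 1):
  • If y = 3: this contradicts the divisibility constraint — 3 is not a multiple of 5.
  • If x = 1: with x = 1, writing y = 5y', every remaining term of the linear equation is divisible by 15, so the left side is ≡ 0 (mod 15); but the right side 4 ≡ 4 (mod 15). No integers can satisfy it.
Both branches are infeasible, so the system has no integer solution.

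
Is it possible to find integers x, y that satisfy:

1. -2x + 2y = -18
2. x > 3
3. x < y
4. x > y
No

A contradictory subset is {x < y, x > y}. No integer assignment can satisfy these jointly:

  - x < y: bounds one variable relative to another variable
  - x > y: bounds one variable relative to another variable

Direct contradiction: y > x and x > y cannot both hold.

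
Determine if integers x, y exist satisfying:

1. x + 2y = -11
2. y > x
Yes

Take x = -5, y = -3. Substituting into each constraint:
  (1) (-5) + 2(-3) = -11 ✓
  (2) -3 > -5 ✓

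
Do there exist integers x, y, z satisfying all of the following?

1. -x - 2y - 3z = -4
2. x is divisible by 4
Yes

Take x = 0, y = 2, z = 0. Substituting into each constraint:
  (1) 0 - 2(2) - 3(0) = -4 ✓
  (2) 0 = 4 × 0, remainder 0 ✓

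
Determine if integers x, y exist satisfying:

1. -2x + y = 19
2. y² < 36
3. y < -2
Yes

Take x = -11, y = -3. Substituting into each constraint:
  (1) -2(-11) + (-3) = 19 ✓
  (2) y² = (-3)² = 9, and 9 < 36 ✓
  (3) -3 < -2 ✓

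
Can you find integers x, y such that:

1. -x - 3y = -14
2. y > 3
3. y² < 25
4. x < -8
No

A contradictory subset is {-x - 3y = -14, y² < 25, x < -8}. No integer assignment can satisfy these jointly:

  - -x - 3y = -14: is a linear equation tying the variables together
  - y² < 25: restricts y to |y| ≤ 4
  - x < -8: bounds one variable relative to a constant

Range argument: with x ∈ [−∞, -9], y ∈ [-4, 4], the left side of the equation is at least -3, but the right side is -14 < -3. No integer solution exists.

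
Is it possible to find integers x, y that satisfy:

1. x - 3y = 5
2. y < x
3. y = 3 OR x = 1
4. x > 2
Yes

Take x = 14, y = 3. Substituting into each constraint:
  (1) 14 - 3(3) = 5 ✓
  (2) 3 < 14 ✓
  (3) y = 3, target 3 ✓ (first branch holds)
  (4) 14 > 2 ✓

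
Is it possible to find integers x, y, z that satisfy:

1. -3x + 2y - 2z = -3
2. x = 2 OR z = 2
Yes

Take x = 1, y = 2, z = 2. Substituting into each constraint:
  (1) -3(1) + 2(2) - 2(2) = -3 ✓
  (2) z = 2, target 2 ✓ (second branch holds)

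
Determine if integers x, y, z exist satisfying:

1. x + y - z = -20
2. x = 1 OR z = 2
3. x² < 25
Yes

Take x = 1, y = 0, z = 21. Substituting into each constraint:
  (1) 1 + 0 + (-21) = -20 ✓
  (2) x = 1, target 1 ✓ (first branch holds)
  (3) x² = (1)² = 1, and 1 < 25 ✓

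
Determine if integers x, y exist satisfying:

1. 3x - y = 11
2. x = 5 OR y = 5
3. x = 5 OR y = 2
Yes

Take x = 5, y = 4. Substituting into each constraint:
  (1) 3(5) + (-4) = 11 ✓
  (2) x = 5, target 5 ✓ (first branch holds)
  (3) x = 5, target 5 ✓ (first branch holds)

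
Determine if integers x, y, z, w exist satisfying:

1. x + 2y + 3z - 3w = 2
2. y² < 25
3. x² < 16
Yes

Take x = 0, y = 1, z = 0, w = 0. Substituting into each constraint:
  (1) 0 + 2(1) + 3(0) - 3(0) = 2 ✓
  (2) y² = (1)² = 1, and 1 < 25 ✓
  (3) x² = (0)² = 0, and 0 < 16 ✓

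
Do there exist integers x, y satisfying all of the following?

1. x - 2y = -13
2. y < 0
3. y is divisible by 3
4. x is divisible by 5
Yes

Take x = -25, y = -6. Substituting into each constraint:
  (1) (-25) - 2(-6) = -13 ✓
  (2) -6 < 0 ✓
  (3) -6 = 3 × -2, remainder 0 ✓
  (4) -25 = 5 × -5, remainder 0 ✓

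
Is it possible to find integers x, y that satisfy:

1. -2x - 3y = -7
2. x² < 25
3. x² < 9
Yes

Take x = 2, y = 1. Substituting into each constraint:
  (1) -2(2) - 3(1) = -7 ✓
  (2) x² = (2)² = 4, and 4 < 25 ✓
  (3) x² = (2)² = 4, and 4 < 9 ✓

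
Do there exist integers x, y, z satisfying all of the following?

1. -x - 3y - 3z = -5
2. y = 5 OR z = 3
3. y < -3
Yes

Take x = 8, y = -4, z = 3. Substituting into each constraint:
  (1) (-8) - 3(-4) - 3(3) = -5 ✓
  (2) z = 3, target 3 ✓ (second branch holds)
  (3) -4 < -3 ✓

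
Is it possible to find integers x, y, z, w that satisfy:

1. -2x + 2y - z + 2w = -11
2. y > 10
Yes

Take x = 16, y = 11, z = 1, w = 0. Substituting into each constraint:
  (1) -2(16) + 2(11) + (-1) + 2(0) = -11 ✓
  (2) 11 > 10 ✓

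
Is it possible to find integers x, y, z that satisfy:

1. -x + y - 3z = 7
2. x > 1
Yes

Take x = 2, y = 0, z = -3. Substituting into each constraint:
  (1) (-2) + 0 - 3(-3) = 7 ✓
  (2) 2 > 1 ✓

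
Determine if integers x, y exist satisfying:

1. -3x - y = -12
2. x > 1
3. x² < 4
No

A contradictory subset is {x > 1, x² < 4}. No integer assignment can satisfy these jointly:

  - x > 1: bounds one variable relative to a constant
  - x² < 4: restricts x to |x| ≤ 1

Direct contradiction: the bounds on x require x ≥ 2 and x ≤ 1 simultaneously, which is empty.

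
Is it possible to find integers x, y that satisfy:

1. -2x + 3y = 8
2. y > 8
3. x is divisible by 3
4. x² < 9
No

A contradictory subset is {-2x + 3y = 8, x is divisible by 3}. No integer assignment can satisfy these jointly:

  - -2x + 3y = 8: is a linear equation tying the variables together
  - x is divisible by 3: restricts x to multiples of 3

Modular obstruction: writing x = 3x', every remaining term of the linear equation is divisible by 3, so the left side is ≡ 0 (mod 3); but the right side 8 ≡ 2 (mod 3). No integers can satisfy it.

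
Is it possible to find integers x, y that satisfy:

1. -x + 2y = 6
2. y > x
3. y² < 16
Yes

Take x = -6, y = 0. Substituting into each constraint:
  (1) 6 + 2(0) = 6 ✓
  (2) 0 > -6 ✓
  (3) y² = (0)² = 0, and 0 < 16 ✓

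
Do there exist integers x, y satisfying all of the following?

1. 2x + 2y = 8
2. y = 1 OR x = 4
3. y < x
Yes

Take x = 3, y = 1. Substituting into each constraint:
  (1) 2(3) + 2(1) = 8 ✓
  (2) y = 1, target 1 ✓ (first branch holds)
  (3) 1 < 3 ✓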